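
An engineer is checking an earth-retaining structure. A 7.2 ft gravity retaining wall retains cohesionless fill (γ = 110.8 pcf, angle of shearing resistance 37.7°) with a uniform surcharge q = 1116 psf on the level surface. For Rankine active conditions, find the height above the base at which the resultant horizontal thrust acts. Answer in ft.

3.28 ft

K_a = 0.2411.
Triangular part P₁ = ½K_aγH² = 692.3 at H/3 = 2.400 ft; rectangular part P₂ = K_a q H = 1937 at H/2 = 3.600 ft.
ȳ = (P₁·2.400 + P₂·3.600)/(P₁+P₂) = 3.284 ft.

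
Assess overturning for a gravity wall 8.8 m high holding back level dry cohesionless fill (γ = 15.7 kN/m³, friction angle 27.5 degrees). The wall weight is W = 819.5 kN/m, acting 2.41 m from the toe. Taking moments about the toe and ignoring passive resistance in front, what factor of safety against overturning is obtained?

K_a = tan²(45° − 27.5°/2) = 0.3682.
P_a = ½K_aγH² = 0.5×0.3682×15.7×8.8² = 223.8 kN/m, acting at H/3 = 2.933 m above the base.
Overturning moment M_o = P_a × H/3 = 223.8 × 2.933 = 656.6.
Resisting moment M_r = W × 2.41 = 819.5 × 2.41 = 1975.
FS_overturning = M_r/M_o = 1975/656.6 = 3.008.

3.01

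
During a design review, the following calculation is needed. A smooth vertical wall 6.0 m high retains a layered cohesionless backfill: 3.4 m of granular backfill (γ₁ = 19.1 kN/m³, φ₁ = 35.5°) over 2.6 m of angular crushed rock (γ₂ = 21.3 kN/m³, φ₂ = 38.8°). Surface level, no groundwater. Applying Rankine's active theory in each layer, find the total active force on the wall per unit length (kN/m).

84.6 kN/m

K_a1 = tan²(45°−35.5°/2) = 0.2653; K_a2 = tan²(45°−38.8°/2) = 0.2296.
Layer 1: σ at base = K_a1 γ₁ h₁ = 17.23 kPa; P₁ = ½×17.23×3.4 = 29.28.
Layer 2: σ_v at top = γ₁h₁ = 64.94; σ_h top = K_a2×64.94 = 14.91; σ_h base = K_a2×(64.94+21.3×2.6) = 27.62.
P₂ = ½(14.91+27.62)×2.6 = 55.29. Total P_a = 29.28+55.29 = 84.57 kN/m.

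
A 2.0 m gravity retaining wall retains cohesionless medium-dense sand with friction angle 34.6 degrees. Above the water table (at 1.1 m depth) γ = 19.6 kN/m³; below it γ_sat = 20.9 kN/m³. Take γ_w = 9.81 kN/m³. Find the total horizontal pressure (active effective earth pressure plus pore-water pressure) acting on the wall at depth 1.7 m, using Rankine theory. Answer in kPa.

K_a = (1 − sin φ)/(1 + sin φ) = 0.2756.
γ' = 20.9 − 9.81 = 11.09 kN/m³.
Effective vertical stress at 1.7 m: σ'_v = 19.6×1.1 + 11.09×0.600 = 28.21 kPa.
σ'_h = K_a σ'_v = 0.2756 × 28.21 = 7.777 kPa; u = γ_w × 0.600 = 5.886 kPa.
Total σ_h = 7.777 + 5.886 = 13.66 kPa.

13.7 kPa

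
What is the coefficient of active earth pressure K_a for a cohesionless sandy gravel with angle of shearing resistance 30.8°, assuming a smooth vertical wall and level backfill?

K_a = tan²(45° − φ/2) = tan²(29.60°) = 0.3227.

0.323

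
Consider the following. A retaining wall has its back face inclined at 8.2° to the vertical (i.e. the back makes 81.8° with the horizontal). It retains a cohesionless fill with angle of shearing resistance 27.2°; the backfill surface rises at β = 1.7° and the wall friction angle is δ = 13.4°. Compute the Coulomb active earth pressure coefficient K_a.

0.408

K_a = sin²(α+φ) / [sin²α · sin(α−δ) · (1 + √{sin(φ+δ)sin(φ−β) / (sin(α−δ)sin(α+β))})²].
With α = 81.8°, φ = 27.2°, δ = 13.4°, β = 1.7°: K_a = 0.4082.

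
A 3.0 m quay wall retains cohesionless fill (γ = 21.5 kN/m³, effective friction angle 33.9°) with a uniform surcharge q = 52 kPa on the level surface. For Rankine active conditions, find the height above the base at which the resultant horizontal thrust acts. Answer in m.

K_a = 0.2839.
Triangular part P₁ = ½K_aγH² = 27.47 at H/3 = 1.000 m; rectangular part P₂ = K_a q H = 44.29 at H/2 = 1.500 m.
ȳ = (P₁·1.000 + P₂·1.500)/(P₁+P₂) = 1.309 m.

1.31 m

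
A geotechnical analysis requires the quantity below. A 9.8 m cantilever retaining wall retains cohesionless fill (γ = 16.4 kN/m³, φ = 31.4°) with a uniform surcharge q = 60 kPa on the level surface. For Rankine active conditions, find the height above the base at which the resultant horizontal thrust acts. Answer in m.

3.96 m

K_a = 0.3149.
Triangular part P₁ = ½K_aγH² = 248.0 at H/3 = 3.267 m; rectangular part P₂ = K_a q H = 185.2 at H/2 = 4.900 m.
ȳ = (P₁·3.267 + P₂·4.900)/(P₁+P₂) = 3.965 m.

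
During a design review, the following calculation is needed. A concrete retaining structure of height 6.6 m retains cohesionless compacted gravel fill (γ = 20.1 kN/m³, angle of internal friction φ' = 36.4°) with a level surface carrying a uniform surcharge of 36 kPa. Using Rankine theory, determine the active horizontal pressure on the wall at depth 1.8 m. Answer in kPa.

18.4 kPa

K_a = (1 − sin φ)/(1 + sin φ) = 0.2552.
σ_v = γz + q = 20.1 × 1.8 + 36 = 72.18 kPa.
σ_h = K_a σ_v = 0.2552 × 72.18 = 18.42 kPa.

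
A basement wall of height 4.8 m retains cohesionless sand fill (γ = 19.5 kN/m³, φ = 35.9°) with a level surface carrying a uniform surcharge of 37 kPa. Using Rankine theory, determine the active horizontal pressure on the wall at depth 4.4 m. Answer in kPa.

K_a = (1 − sin φ)/(1 + sin φ) = 0.2607.
σ_v = γz + q = 19.5 × 4.4 + 37 = 122.8 kPa.
σ_h = K_a σ_v = 0.2607 × 122.8 = 32.02 kPa.

32.0 kPa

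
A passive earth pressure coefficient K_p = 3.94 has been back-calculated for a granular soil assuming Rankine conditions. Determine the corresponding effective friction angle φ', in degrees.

K_p = (1+sin φ)/(1−sin φ) ⇒ sin φ = (K_p − 1)/(K_p + 1) = 0.5951.
φ = arcsin(0.5951) = 36.52°.

36.5°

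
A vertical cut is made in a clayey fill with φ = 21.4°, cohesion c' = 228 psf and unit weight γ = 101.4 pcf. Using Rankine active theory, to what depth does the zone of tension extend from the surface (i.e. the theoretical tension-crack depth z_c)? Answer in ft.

K_a = tan²(45° − 21.4°/2) = 0.4653; √K_a = 0.6822.
The active pressure is zero where K_a γ z = 2c√K_a, so z_c = 2c/(γ√K_a) = 2×228/(101.4×0.6822) = 6.592 ft.

6.59 ft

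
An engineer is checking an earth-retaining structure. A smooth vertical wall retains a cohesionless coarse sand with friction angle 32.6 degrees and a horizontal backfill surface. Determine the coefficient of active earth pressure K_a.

K_a = tan²(45° − φ/2) = tan²(28.70°) = 0.2997.

0.300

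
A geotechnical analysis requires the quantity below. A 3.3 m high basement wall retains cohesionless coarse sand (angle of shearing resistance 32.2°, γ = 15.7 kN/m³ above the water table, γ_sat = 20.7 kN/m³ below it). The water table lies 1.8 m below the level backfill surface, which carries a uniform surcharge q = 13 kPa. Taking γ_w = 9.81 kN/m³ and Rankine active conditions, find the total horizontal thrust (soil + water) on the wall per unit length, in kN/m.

48.5 kN/m

K_a = tan²(45° − φ/2) = 0.3047.
γ' = 20.7 − 9.81 = 10.89 kN/m³. h₂ = H − d_w = 1.5 m.
σ'_h: at surface K_a·q = 3.962; at WT K_a(q+γd_w) = 12.57; at base K_a(q+γd_w+γ'h₂) = 17.55 kPa.
P₁ = ½(3.962+12.57)×1.8 = 14.88; P₂ = ½(12.57+17.55)×1.5 = 22.59; P_w = ½γ_w h₂² = 11.04.
Total = 14.88+22.59+11.04 = 48.51 kN/m.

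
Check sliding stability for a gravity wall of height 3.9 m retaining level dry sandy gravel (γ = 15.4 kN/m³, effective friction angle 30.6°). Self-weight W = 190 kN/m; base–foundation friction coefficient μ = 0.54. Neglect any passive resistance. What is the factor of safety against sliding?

2.69

K_a = tan²(45° − 30.6°/2) = 0.3253.
P_a = ½K_aγH² = 0.5×0.3253×15.4×3.9² = 38.10 kN/m, acting at H/3 = 1.300 m above the base.
FS_sliding = μW / P_a = 0.54×190 / 38.10 = 2.693.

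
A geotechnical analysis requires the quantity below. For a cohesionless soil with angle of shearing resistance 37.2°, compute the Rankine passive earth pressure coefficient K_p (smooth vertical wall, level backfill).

K_p = (1 + sin φ)/(1 − sin φ) = tan²(45° + 37.2°/2) = 4.058.

4.06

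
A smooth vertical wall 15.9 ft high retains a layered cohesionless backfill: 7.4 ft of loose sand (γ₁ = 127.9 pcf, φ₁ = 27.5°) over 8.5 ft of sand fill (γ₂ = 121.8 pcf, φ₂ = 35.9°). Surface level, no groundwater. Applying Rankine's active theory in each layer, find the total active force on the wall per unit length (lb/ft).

4530 lb/ft

K_a1 = tan²(45°−27.5°/2) = 0.3682; K_a2 = tan²(45°−35.9°/2) = 0.2607.
Layer 1: σ at base = K_a1 γ₁ h₁ = 348.5 psf; P₁ = ½×348.5×7.4 = 1289.
Layer 2: σ_v at top = γ₁h₁ = 946.5; σ_h top = K_a2×946.5 = 246.8; σ_h base = K_a2×(946.5+121.8×8.5) = 516.7.
P₂ = ½(246.8+516.7)×8.5 = 3245. Total P_a = 1289+3245 = 4534 lb/ft.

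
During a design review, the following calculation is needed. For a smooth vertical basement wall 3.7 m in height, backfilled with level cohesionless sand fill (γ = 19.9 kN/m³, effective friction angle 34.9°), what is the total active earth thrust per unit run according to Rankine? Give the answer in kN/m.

37.1 kN/m

K_a = tan²(45° − φ/2) = 0.2721.
P_a = ½ K_a γ H² = 0.5 × 0.2721 × 19.9 × 3.7² = 37.07 kN/m.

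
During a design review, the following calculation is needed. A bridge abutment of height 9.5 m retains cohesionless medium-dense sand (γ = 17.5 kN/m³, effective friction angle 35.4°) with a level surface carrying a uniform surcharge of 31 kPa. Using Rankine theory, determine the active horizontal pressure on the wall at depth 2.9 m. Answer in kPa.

K_a = (1 − sin φ)/(1 + sin φ) = 0.2664.
σ_v = γz + q = 17.5 × 2.9 + 31 = 81.75 kPa.
σ_h = K_a σ_v = 0.2664 × 81.75 = 21.78 kPa.

21.8 kPa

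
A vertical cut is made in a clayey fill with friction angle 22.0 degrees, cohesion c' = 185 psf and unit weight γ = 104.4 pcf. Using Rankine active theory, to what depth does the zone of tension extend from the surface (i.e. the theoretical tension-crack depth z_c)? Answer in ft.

K_a = tan²(45° − 22.0°/2) = 0.4550; √K_a = 0.6745.
The active pressure is zero where K_a γ z = 2c√K_a, so z_c = 2c/(γ√K_a) = 2×185/(104.4×0.6745) = 5.254 ft.

5.25 ft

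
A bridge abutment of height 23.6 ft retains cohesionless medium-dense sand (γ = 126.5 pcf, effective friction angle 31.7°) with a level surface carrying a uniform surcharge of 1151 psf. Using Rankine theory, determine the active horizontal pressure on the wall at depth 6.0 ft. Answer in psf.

594 psf

K_a = (1 − sin φ)/(1 + sin φ) = 0.3111.
σ_v = γz + q = 126.5 × 6.0 + 1151 = 1910 psf.
σ_h = K_a σ_v = 0.3111 × 1910 = 594.1 psf.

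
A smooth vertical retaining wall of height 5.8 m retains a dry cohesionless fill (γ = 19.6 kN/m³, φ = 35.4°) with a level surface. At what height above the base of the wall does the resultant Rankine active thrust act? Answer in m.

1.93 m

K_a = 0.2664.
The pressure distribution is triangular, so the resultant acts at H/3 above the base = 5.8/3 = 1.933 m.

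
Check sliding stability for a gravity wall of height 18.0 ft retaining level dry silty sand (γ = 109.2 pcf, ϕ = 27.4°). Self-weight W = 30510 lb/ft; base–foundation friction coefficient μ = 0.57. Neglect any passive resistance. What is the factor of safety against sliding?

K_a = tan²(45° − 27.4°/2) = 0.3697.
P_a = ½K_aγH² = 0.5×0.3697×109.2×18.0² = 6540 lb/ft, acting at H/3 = 6.000 ft above the base.
FS_sliding = μW / P_a = 0.57×30510 / 6540 = 2.659.

2.66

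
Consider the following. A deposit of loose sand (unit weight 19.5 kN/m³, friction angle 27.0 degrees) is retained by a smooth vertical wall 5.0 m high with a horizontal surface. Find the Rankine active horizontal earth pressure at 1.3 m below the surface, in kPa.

9.52 kPa

K_a = (1 − sin φ)/(1 + sin φ) = 0.3755.
σ_h = K_a γ z = 0.3755 × 19.5 × 1.3 = 9.520 kPa.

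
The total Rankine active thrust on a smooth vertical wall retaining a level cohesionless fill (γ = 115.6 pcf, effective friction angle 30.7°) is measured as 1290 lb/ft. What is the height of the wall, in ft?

8.30 ft

K_a = 0.3240. P_a = ½ K_a γ H² ⇒ H = √(2P_a/(K_a γ)).
H = √(2×1290/(0.3240×115.6)) = 8.299 ft.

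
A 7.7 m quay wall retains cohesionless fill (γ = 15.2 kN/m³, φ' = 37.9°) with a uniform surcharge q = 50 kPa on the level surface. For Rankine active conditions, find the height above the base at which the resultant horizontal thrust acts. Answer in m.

3.16 m

K_a = 0.2389.
Triangular part P₁ = ½K_aγH² = 107.7 at H/3 = 2.567 m; rectangular part P₂ = K_a q H = 91.99 at H/2 = 3.850 m.
ȳ = (P₁·2.567 + P₂·3.850)/(P₁+P₂) = 3.158 m.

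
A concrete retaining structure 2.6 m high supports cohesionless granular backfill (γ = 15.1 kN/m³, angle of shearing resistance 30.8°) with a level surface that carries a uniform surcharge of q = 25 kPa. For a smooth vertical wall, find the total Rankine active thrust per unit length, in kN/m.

K_a = tan²(45° − φ/2) = 0.3227.
Soil triangle: ½ K_a γ H² = 0.5×0.3227×15.1×2.6² = 16.47 kN/m.
Surcharge rectangle: K_a q H = 0.3227×25×2.6 = 20.98 kN/m.
Total = 16.47 + 20.98 = 37.45 kN/m.

37.4 kN/m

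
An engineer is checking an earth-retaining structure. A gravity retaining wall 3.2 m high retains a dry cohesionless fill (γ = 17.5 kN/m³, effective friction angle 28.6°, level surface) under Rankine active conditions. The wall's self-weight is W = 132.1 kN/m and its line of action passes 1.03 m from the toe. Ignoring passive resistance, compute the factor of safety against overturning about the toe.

K_a = tan²(45° − 28.6°/2) = 0.3525.
P_a = ½K_aγH² = 0.5×0.3525×17.5×3.2² = 31.59 kN/m, acting at H/3 = 1.067 m above the base.
Overturning moment M_o = P_a × H/3 = 31.59 × 1.067 = 33.69.
Resisting moment M_r = W × 1.03 = 132.1 × 1.03 = 136.1.
FS_overturning = M_r/M_o = 136.1/33.69 = 4.038.

4.04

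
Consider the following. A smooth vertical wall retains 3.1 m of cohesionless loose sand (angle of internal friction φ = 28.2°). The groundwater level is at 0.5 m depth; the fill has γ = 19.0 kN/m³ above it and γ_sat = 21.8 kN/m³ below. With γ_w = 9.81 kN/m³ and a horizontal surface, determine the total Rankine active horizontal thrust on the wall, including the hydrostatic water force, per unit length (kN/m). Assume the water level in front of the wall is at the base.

57.4 kN/m

K_a = tan²(45° − φ/2) = 0.3582.
γ' = 21.8 − 9.81 = 11.99 kN/m³. Depth below WT = 2.6 m.
σ'_h at WT = K_a γ d_w = 3.403 kPa; at base = 3.403 + K_a γ' × 2.6 = 14.57 kPa.
P₁ (0–0.5 m) = ½×3.403×0.5 = 0.8507. P₂ (0.5–3.1 m) = ½(3.403+14.57)×2.6 = 23.36.
P_w = ½ γ_w h₂² = 0.5×9.81×2.6² = 33.16. Total = 0.8507+23.36+33.16 = 57.37 kN/m.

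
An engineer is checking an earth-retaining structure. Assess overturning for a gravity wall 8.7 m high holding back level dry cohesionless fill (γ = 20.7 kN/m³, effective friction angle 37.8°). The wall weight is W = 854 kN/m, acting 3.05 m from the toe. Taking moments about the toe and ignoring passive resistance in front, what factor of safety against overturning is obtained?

4.78

K_a = tan²(45° − 37.8°/2) = 0.2400.
P_a = ½K_aγH² = 0.5×0.2400×20.7×8.7² = 188.0 kN/m, acting at H/3 = 2.900 m above the base.
Overturning moment M_o = P_a × H/3 = 188.0 × 2.900 = 545.2.
Resisting moment M_r = W × 3.05 = 854 × 3.05 = 2605.
FS_overturning = M_r/M_o = 2605/545.2 = 4.777.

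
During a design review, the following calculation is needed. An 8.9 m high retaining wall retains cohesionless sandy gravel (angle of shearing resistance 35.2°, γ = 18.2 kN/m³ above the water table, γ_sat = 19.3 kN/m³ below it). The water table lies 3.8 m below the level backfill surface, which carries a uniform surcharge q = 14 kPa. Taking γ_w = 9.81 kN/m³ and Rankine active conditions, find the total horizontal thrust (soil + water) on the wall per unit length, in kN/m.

324 kN/m

K_a = tan²(45° − φ/2) = 0.2687.
γ' = 19.3 − 9.81 = 9.490 kN/m³. h₂ = H − d_w = 5.1 m.
σ'_h: at surface K_a·q = 3.762; at WT K_a(q+γd_w) = 22.34; at base K_a(q+γd_w+γ'h₂) = 35.35 kPa.
P₁ = ½(3.762+22.34)×3.8 = 49.60; P₂ = ½(22.34+35.35)×5.1 = 147.1; P_w = ½γ_w h₂² = 127.6.
Total = 49.60+147.1+127.6 = 324.3 kN/m.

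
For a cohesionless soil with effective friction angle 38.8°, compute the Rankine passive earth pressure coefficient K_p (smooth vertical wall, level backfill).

K_p = (1 + sin φ)/(1 − sin φ) = tan²(45° + 38.8°/2) = 4.356.

4.36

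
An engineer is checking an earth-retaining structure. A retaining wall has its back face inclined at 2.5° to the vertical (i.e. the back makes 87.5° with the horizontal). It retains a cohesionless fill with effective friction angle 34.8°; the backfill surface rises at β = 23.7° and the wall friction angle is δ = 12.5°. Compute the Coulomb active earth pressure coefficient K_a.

0.380

K_a = sin²(α+φ) / [sin²α · sin(α−δ) · (1 + √{sin(φ+δ)sin(φ−β) / (sin(α−δ)sin(α+β))})²].
With α = 87.5°, φ = 34.8°, δ = 12.5°, β = 23.7°: K_a = 0.3801.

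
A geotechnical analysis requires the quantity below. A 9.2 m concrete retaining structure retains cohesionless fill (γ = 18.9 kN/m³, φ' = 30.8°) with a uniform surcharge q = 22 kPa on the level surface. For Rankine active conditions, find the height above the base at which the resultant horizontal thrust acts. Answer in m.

3.38 m

K_a = 0.3227.
Triangular part P₁ = ½K_aγH² = 258.1 at H/3 = 3.067 m; rectangular part P₂ = K_a q H = 65.32 at H/2 = 4.600 m.
ȳ = (P₁·3.067 + P₂·4.600)/(P₁+P₂) = 3.376 m.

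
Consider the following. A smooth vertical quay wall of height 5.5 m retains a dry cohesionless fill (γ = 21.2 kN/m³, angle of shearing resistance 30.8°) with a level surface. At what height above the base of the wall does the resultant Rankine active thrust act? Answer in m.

1.83 m

K_a = 0.3227.
The pressure distribution is triangular, so the resultant acts at H/3 above the base = 5.5/3 = 1.833 m.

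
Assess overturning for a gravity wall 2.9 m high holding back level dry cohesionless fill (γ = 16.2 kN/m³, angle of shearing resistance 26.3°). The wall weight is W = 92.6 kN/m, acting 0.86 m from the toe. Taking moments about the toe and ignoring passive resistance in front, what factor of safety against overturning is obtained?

3.13

K_a = tan²(45° − 26.3°/2) = 0.3859.
P_a = ½K_aγH² = 0.5×0.3859×16.2×2.9² = 26.29 kN/m, acting at H/3 = 0.9667 m above the base.
Overturning moment M_o = P_a × H/3 = 26.29 × 0.9667 = 25.41.
Resisting moment M_r = W × 0.86 = 92.6 × 0.86 = 79.64.
FS_overturning = M_r/M_o = 79.64/25.41 = 3.134.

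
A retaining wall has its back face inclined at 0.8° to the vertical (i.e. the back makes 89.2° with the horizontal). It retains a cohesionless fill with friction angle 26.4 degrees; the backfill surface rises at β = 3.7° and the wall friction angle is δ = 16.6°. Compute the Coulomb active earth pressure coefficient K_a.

K_a = sin²(α+φ) / [sin²α · sin(α−δ) · (1 + √{sin(φ+δ)sin(φ−β) / (sin(α−δ)sin(α+β))})²].
With α = 89.2°, φ = 26.4°, δ = 16.6°, β = 3.7°: K_a = 0.3663.

0.366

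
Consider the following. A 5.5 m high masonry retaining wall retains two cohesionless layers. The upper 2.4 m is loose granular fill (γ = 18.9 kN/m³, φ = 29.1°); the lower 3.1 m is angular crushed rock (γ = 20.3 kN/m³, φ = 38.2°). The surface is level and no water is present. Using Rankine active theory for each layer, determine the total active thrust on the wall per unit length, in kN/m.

K_a1 = tan²(45°−29.1°/2) = 0.3456; K_a2 = tan²(45°−38.2°/2) = 0.2358.
Layer 1: σ at base = K_a1 γ₁ h₁ = 15.68 kPa; P₁ = ½×15.68×2.4 = 18.81.
Layer 2: σ_v at top = γ₁h₁ = 45.36; σ_h top = K_a2×45.36 = 10.70; σ_h base = K_a2×(45.36+20.3×3.1) = 25.53.
P₂ = ½(10.70+25.53)×3.1 = 56.15. Total P_a = 18.81+56.15 = 74.96 kN/m.

75.0 kN/m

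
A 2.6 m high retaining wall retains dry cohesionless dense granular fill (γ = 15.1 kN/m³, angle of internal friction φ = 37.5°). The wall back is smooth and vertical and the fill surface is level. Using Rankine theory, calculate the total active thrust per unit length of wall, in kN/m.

12.4 kN/m

K_a = tan²(45° − φ/2) = 0.2432.
P_a = ½ K_a γ H² = 0.5 × 0.2432 × 15.1 × 2.6² = 12.41 kN/m.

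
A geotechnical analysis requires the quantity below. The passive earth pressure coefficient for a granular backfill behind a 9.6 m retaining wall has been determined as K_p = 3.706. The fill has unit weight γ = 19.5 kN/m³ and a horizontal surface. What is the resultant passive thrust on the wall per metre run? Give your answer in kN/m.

P = ½ K_p γ H² = 0.5 × 3.706 × 19.5 × 9.6² = 3330 kN/m.

3330 kN/m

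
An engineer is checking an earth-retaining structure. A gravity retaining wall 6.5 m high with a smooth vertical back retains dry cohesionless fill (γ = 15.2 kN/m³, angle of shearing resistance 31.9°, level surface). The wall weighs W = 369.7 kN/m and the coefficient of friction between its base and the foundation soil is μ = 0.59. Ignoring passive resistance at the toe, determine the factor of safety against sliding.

2.20

K_a = tan²(45° − 31.9°/2) = 0.3085.
P_a = ½K_aγH² = 0.5×0.3085×15.2×6.5² = 99.07 kN/m, acting at H/3 = 2.167 m above the base.
FS_sliding = μW / P_a = 0.59×369.7 / 99.07 = 2.202.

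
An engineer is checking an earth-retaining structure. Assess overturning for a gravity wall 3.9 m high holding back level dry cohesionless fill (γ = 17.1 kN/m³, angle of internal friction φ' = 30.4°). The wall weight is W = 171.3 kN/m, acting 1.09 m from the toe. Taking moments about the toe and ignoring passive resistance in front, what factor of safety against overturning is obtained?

3.37

K_a = tan²(45° − 30.4°/2) = 0.3280.
P_a = ½K_aγH² = 0.5×0.3280×17.1×3.9² = 42.65 kN/m, acting at H/3 = 1.300 m above the base.
Overturning moment M_o = P_a × H/3 = 42.65 × 1.300 = 55.45.
Resisting moment M_r = W × 1.09 = 171.3 × 1.09 = 186.7.
FS_overturning = M_r/M_o = 186.7/55.45 = 3.367.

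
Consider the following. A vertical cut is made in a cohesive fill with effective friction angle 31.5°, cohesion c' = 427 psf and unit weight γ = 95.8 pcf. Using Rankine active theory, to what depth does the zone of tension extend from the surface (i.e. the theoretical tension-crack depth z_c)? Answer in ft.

15.9 ft

K_a = tan²(45° − 31.5°/2) = 0.3136; √K_a = 0.5600.
The active pressure is zero where K_a γ z = 2c√K_a, so z_c = 2c/(γ√K_a) = 2×427/(95.8×0.5600) = 15.92 ft.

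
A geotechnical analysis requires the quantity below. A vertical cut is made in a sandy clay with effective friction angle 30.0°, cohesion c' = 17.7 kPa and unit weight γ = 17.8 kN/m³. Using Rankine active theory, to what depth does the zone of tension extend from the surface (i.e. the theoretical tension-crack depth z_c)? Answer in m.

K_a = tan²(45° − 30.0°/2) = 0.3333; √K_a = 0.5774.
The active pressure is zero where K_a γ z = 2c√K_a, so z_c = 2c/(γ√K_a) = 2×17.7/(17.8×0.5774) = 3.445 m.

3.44 m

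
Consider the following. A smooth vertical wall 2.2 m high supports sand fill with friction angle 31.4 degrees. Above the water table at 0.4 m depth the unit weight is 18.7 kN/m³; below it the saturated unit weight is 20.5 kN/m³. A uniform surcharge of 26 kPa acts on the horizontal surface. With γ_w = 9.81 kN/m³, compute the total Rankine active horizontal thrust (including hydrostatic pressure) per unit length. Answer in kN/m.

44.1 kN/m

K_a = tan²(45° − φ/2) = 0.3149.
γ' = 20.5 − 9.81 = 10.69 kN/m³. h₂ = H − d_w = 1.8 m.
σ'_h: at surface K_a·q = 8.188; at WT K_a(q+γd_w) = 10.54; at base K_a(q+γd_w+γ'h₂) = 16.60 kPa.
P₁ = ½(8.188+10.54)×0.4 = 3.746; P₂ = ½(10.54+16.60)×1.8 = 24.43; P_w = ½γ_w h₂² = 15.89.
Total = 3.746+24.43+15.89 = 44.07 kN/m.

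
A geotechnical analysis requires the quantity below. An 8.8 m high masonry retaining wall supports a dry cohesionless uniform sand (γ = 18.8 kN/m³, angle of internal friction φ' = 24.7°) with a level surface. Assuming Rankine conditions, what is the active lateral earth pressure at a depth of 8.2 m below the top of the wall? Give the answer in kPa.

K_a = (1 − sin φ)/(1 + sin φ) = 0.4106.
σ_h = K_a γ z = 0.4106 × 18.8 × 8.2 = 63.29 kPa.

63.3 kPa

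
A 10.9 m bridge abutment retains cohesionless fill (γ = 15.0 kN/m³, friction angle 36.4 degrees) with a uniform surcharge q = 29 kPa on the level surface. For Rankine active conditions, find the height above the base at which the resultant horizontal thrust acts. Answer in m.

K_a = 0.2552.
Triangular part P₁ = ½K_aγH² = 227.4 at H/3 = 3.633 m; rectangular part P₂ = K_a q H = 80.66 at H/2 = 5.450 m.
ȳ = (P₁·3.633 + P₂·5.450)/(P₁+P₂) = 4.109 m.

4.11 m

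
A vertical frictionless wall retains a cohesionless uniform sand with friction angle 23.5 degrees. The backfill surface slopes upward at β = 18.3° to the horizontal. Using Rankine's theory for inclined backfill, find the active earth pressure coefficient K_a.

0.559

K_a = cos β · (cos β − √(cos²β − cos²φ)) / (cos β + √(cos²β − cos²φ)).
cos β = 0.9494, cos φ = 0.9171, √(cos²β − cos²φ) = 0.2458.
K_a = 0.9494 × (0.9494 − 0.2458)/(0.9494 + 0.2458) = 0.5589.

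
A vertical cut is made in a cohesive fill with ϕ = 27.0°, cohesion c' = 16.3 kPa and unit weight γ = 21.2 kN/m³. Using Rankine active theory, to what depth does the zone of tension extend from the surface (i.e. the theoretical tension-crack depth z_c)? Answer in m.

2.51 m

K_a = tan²(45° − 27.0°/2) = 0.3755; √K_a = 0.6128.
The active pressure is zero where K_a γ z = 2c√K_a, so z_c = 2c/(γ√K_a) = 2×16.3/(21.2×0.6128) = 2.509 m.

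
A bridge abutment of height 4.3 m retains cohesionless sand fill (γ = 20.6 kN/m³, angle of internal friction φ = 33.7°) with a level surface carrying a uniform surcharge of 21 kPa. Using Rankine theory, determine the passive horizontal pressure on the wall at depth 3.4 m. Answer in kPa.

K_p = (1 + sin φ)/(1 − sin φ) = 3.493.
σ_v = γz + q = 20.6 × 3.4 + 21 = 91.04 kPa.
σ_h = K_p σ_v = 3.493 × 91.04 = 318.0 kPa.

318 kPa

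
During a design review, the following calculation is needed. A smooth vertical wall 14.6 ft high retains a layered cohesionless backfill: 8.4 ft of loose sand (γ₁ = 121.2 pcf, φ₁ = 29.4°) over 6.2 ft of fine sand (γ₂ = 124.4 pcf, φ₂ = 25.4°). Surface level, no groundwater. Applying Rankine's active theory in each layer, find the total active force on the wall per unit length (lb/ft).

K_a1 = tan²(45°−29.4°/2) = 0.3415; K_a2 = tan²(45°−25.4°/2) = 0.3996.
Layer 1: σ at base = K_a1 γ₁ h₁ = 347.6 psf; P₁ = ½×347.6×8.4 = 1460.
Layer 2: σ_v at top = γ₁h₁ = 1018; σ_h top = K_a2×1018 = 406.9; σ_h base = K_a2×(1018+124.4×6.2) = 715.1.
P₂ = ½(406.9+715.1)×6.2 = 3478. Total P_a = 1460+3478 = 4938 lb/ft.

4940 lb/ft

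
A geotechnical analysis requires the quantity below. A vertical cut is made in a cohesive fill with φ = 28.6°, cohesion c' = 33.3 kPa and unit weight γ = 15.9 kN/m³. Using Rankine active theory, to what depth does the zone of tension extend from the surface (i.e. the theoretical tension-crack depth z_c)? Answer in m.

K_a = tan²(45° − 28.6°/2) = 0.3525; √K_a = 0.5938.
The active pressure is zero where K_a γ z = 2c√K_a, so z_c = 2c/(γ√K_a) = 2×33.3/(15.9×0.5938) = 7.055 m.

7.05 m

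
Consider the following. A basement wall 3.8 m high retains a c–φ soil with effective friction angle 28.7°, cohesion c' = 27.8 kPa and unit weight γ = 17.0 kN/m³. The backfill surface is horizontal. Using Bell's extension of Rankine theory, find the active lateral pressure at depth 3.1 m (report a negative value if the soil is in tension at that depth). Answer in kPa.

-14.4 kPa

K_a = (1 − sin φ)/(1 + sin φ) = 0.3511.
σ_a = K_a γ z − 2c√K_a = 0.3511×17.0×3.1 − 2×27.8×0.5926 = -14.44 kPa.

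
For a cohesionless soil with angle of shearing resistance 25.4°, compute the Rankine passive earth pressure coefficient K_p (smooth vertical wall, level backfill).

K_p = (1 + sin φ)/(1 − sin φ) = tan²(45° + 25.4°/2) = 2.502.

2.50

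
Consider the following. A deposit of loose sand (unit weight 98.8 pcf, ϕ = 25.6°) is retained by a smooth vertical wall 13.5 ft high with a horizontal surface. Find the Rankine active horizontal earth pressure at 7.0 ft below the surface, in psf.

K_a = (1 − sin φ)/(1 + sin φ) = 0.3966.
σ_h = K_a γ z = 0.3966 × 98.8 × 7.0 = 274.3 psf.

274 psf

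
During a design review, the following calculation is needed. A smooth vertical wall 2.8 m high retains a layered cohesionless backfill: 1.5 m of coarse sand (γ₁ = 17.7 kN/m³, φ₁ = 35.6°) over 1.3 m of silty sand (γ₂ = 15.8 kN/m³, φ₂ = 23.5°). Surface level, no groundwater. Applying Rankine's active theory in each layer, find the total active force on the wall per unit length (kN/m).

K_a1 = tan²(45°−35.6°/2) = 0.2641; K_a2 = tan²(45°−23.5°/2) = 0.4298.
Layer 1: σ at base = K_a1 γ₁ h₁ = 7.012 kPa; P₁ = ½×7.012×1.5 = 5.259.
Layer 2: σ_v at top = γ₁h₁ = 26.55; σ_h top = K_a2×26.55 = 11.41; σ_h base = K_a2×(26.55+15.8×1.3) = 20.24.
P₂ = ½(11.41+20.24)×1.3 = 20.58. Total P_a = 5.259+20.58 = 25.83 kN/m.

25.8 kN/m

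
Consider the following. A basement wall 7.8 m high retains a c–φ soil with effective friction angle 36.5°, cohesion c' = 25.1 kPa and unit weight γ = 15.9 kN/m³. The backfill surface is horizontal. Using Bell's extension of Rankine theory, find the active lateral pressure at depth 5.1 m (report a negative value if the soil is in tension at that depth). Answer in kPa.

K_a = (1 − sin φ)/(1 + sin φ) = 0.2541.
σ_a = K_a γ z − 2c√K_a = 0.2541×15.9×5.1 − 2×25.1×0.5040 = -4.701 kPa.

-4.70 kPa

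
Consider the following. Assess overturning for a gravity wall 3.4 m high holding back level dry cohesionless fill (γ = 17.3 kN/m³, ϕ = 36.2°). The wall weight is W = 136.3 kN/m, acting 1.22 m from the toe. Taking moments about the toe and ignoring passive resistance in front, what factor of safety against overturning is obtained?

5.70

K_a = tan²(45° − 36.2°/2) = 0.2574.
P_a = ½K_aγH² = 0.5×0.2574×17.3×3.4² = 25.74 kN/m, acting at H/3 = 1.133 m above the base.
Overturning moment M_o = P_a × H/3 = 25.74 × 1.133 = 29.17.
Resisting moment M_r = W × 1.22 = 136.3 × 1.22 = 166.3.
FS_overturning = M_r/M_o = 166.3/29.17 = 5.701.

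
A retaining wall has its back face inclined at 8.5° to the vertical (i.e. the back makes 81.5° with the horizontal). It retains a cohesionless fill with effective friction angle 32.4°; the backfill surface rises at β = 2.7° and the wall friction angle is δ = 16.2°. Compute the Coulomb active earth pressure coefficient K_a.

K_a = sin²(α+φ) / [sin²α · sin(α−δ) · (1 + √{sin(φ+δ)sin(φ−β) / (sin(α−δ)sin(α+β))})²].
With α = 81.5°, φ = 32.4°, δ = 16.2°, β = 2.7°: K_a = 0.3492.

0.349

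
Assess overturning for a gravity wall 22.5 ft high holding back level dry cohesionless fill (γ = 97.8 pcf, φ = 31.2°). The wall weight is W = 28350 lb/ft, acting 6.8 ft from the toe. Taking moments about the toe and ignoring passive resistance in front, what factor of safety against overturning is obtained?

K_a = tan²(45° − 31.2°/2) = 0.3175.
P_a = ½K_aγH² = 0.5×0.3175×97.8×22.5² = 7860 lb/ft, acting at H/3 = 7.500 ft above the base.
Overturning moment M_o = P_a × H/3 = 7860 × 7.500 = 58950.
Resisting moment M_r = W × 6.8 = 28350 × 6.8 = 192800.
FS_overturning = M_r/M_o = 192800/58950 = 3.270.

3.27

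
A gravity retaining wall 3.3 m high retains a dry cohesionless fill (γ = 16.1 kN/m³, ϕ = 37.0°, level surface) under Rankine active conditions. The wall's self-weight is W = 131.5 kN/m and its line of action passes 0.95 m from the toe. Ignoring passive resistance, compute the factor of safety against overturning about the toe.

K_a = tan²(45° − 37.0°/2) = 0.2486.
P_a = ½K_aγH² = 0.5×0.2486×16.1×3.3² = 21.79 kN/m, acting at H/3 = 1.100 m above the base.
Overturning moment M_o = P_a × H/3 = 21.79 × 1.100 = 23.97.
Resisting moment M_r = W × 0.95 = 131.5 × 0.95 = 124.9.
FS_overturning = M_r/M_o = 124.9/23.97 = 5.211.

5.21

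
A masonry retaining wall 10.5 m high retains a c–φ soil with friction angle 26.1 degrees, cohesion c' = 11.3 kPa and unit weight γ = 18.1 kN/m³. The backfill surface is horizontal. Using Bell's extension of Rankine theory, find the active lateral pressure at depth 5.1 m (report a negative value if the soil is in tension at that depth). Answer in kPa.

21.8 kPa

K_a = (1 − sin φ)/(1 + sin φ) = 0.3889.
σ_a = K_a γ z − 2c√K_a = 0.3889×18.1×5.1 − 2×11.3×0.6237 = 21.81 kPa.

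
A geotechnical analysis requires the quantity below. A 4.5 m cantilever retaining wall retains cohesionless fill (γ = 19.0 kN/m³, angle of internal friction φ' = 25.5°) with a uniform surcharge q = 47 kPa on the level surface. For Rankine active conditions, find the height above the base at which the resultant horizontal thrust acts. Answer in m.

1.89 m

K_a = 0.3981.
Triangular part P₁ = ½K_aγH² = 76.58 at H/3 = 1.500 m; rectangular part P₂ = K_a q H = 84.20 at H/2 = 2.250 m.
ȳ = (P₁·1.500 + P₂·2.250)/(P₁+P₂) = 1.893 m.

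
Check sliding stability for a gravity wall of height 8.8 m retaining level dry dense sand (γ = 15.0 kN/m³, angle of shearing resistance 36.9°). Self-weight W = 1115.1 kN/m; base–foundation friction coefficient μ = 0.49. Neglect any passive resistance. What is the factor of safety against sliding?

K_a = tan²(45° − 36.9°/2) = 0.2497.
P_a = ½K_aγH² = 0.5×0.2497×15.0×8.8² = 145.0 kN/m, acting at H/3 = 2.933 m above the base.
FS_sliding = μW / P_a = 0.49×1115.1 / 145.0 = 3.768.

3.77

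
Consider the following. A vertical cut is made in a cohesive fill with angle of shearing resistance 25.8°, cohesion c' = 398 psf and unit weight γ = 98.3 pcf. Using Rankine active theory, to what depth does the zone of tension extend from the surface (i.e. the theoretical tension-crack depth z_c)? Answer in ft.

K_a = tan²(45° − 25.8°/2) = 0.3935; √K_a = 0.6273.
The active pressure is zero where K_a γ z = 2c√K_a, so z_c = 2c/(γ√K_a) = 2×398/(98.3×0.6273) = 12.91 ft.

12.9 ft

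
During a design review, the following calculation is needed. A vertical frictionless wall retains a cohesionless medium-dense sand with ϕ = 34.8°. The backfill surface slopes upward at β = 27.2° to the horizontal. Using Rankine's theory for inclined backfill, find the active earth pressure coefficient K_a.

0.396

K_a = cos β · (cos β − √(cos²β − cos²φ)) / (cos β + √(cos²β − cos²φ)).
cos β = 0.8894, cos φ = 0.8211, √(cos²β − cos²φ) = 0.3417.
K_a = 0.8894 × (0.8894 − 0.3417)/(0.8894 + 0.3417) = 0.3957.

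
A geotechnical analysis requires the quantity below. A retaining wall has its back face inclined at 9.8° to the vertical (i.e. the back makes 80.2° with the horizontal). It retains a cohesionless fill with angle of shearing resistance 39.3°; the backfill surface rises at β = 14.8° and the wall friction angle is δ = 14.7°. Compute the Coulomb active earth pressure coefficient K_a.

K_a = sin²(α+φ) / [sin²α · sin(α−δ) · (1 + √{sin(φ+δ)sin(φ−β) / (sin(α−δ)sin(α+β))})²].
With α = 80.2°, φ = 39.3°, δ = 14.7°, β = 14.8°: K_a = 0.3314.

0.331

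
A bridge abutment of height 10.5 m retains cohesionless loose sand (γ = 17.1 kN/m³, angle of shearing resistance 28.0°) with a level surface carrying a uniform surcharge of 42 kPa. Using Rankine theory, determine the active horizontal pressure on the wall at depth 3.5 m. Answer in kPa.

36.8 kPa

K_a = (1 − sin φ)/(1 + sin φ) = 0.3610.
σ_v = γz + q = 17.1 × 3.5 + 42 = 101.9 kPa.
σ_h = K_a σ_v = 0.3610 × 101.9 = 36.77 kPa.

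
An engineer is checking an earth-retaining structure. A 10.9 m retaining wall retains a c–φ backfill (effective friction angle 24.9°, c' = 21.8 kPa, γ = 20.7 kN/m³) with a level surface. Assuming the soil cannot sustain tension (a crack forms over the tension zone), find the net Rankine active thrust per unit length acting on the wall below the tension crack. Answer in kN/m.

K_a = 0.4074; √K_a = 0.6383.
Tension-crack depth z_c = 2c/(γ√K_a) = 2×21.8/(20.7×0.6383) = 3.300 m.
σ_a at base = K_a γ H − 2c√K_a = 0.4074×20.7×10.9 − 2×21.8×0.6383 = 64.10 kPa.
P_a = ½ × 64.10 × (H − z_c) = 0.5×64.10×7.600 = 243.6 kN/m.

244 kN/m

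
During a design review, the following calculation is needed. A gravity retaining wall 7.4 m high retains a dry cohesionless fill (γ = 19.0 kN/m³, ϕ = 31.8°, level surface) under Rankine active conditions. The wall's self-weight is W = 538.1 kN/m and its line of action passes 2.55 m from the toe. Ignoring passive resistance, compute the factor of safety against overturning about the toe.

3.45

K_a = tan²(45° − 31.8°/2) = 0.3098.
P_a = ½K_aγH² = 0.5×0.3098×19.0×7.4² = 161.2 kN/m, acting at H/3 = 2.467 m above the base.
Overturning moment M_o = P_a × H/3 = 161.2 × 2.467 = 397.5.
Resisting moment M_r = W × 2.55 = 538.1 × 2.55 = 1372.
FS_overturning = M_r/M_o = 1372/397.5 = 3.452.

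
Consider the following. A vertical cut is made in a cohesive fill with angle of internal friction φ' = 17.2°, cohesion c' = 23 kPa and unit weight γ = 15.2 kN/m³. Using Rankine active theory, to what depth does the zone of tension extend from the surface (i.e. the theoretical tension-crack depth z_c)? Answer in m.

4.10 m

K_a = tan²(45° − 17.2°/2) = 0.5436; √K_a = 0.7373.
The active pressure is zero where K_a γ z = 2c√K_a, so z_c = 2c/(γ√K_a) = 2×23/(15.2×0.7373) = 4.105 m.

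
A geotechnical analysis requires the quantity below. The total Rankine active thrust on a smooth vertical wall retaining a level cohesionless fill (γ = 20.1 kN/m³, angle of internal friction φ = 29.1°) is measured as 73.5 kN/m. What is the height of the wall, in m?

4.60 m

K_a = 0.3456. P_a = ½ K_a γ H² ⇒ H = √(2P_a/(K_a γ)).
H = √(2×73.5/(0.3456×20.1)) = 4.600 m.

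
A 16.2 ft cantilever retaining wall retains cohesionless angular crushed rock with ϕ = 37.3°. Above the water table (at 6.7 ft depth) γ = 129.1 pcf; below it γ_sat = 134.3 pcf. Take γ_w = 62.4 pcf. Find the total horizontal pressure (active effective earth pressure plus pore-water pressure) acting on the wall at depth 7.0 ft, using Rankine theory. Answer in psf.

K_a = (1 − sin φ)/(1 + sin φ) = 0.2453.
γ' = 134.3 − 62.4 = 71.90 pcf.
Effective vertical stress at 7.0 ft: σ'_v = 129.1×6.7 + 71.90×0.300 = 886.5 psf.
σ'_h = K_a σ'_v = 0.2453 × 886.5 = 217.5 psf; u = γ_w × 0.300 = 18.72 psf.
Total σ_h = 217.5 + 18.72 = 236.2 psf.

236 psf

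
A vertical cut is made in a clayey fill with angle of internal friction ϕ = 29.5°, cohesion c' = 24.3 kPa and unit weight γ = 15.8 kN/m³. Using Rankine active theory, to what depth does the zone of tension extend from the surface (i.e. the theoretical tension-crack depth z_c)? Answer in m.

K_a = tan²(45° − 29.5°/2) = 0.3401; √K_a = 0.5832.
The active pressure is zero where K_a γ z = 2c√K_a, so z_c = 2c/(γ√K_a) = 2×24.3/(15.8×0.5832) = 5.274 m.

5.27 m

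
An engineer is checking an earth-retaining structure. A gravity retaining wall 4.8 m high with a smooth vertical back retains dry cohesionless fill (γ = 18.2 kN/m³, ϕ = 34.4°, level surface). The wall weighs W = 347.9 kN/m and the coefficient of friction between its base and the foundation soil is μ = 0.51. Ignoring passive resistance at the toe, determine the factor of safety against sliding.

K_a = tan²(45° − 34.4°/2) = 0.2780.
P_a = ½K_aγH² = 0.5×0.2780×18.2×4.8² = 58.28 kN/m, acting at H/3 = 1.600 m above the base.
FS_sliding = μW / P_a = 0.51×347.9 / 58.28 = 3.044.

3.04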